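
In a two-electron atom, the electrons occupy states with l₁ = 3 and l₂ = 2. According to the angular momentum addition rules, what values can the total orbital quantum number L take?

L = 1, 2, 3, 4, 5

The total orbital quantum number L ranges from |l₁ − l₂| to l₁ + l₂ in integer steps.
So L can be 1, 2, 3, 4, 5.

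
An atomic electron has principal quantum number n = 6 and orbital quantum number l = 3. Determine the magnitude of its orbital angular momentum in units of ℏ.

|L| = ℏ√(l(l+1)) = ℏ√(3·4) = 2√3 ℏ

|L| = 2√3 ℏ ≈ 3.464ℏ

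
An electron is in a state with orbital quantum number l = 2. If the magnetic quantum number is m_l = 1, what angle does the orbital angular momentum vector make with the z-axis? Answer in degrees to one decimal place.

|L| = ℏ√(l(l+1)) = √6 ℏ.
L_z = m_l ℏ = 1ℏ.
cos θ = L_z/|L| = 1/√6, so θ ≈ 65.9°.

θ ≈ 65.9°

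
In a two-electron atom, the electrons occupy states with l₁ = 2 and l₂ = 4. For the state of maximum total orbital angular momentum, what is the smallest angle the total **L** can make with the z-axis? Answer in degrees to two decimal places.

θ_min ≈ 22.21°

Angular momentum addition gives L = |l₁ − l₂|, …, l₁ + l₂.
So L can be 2, 3, 4, 5, 6.
The maximum is L = 6, with |L_tot| = ℏ√(6·7) = √42 ℏ.
The minimum angle with z is arccos(6/√42) ≈ 22.21°.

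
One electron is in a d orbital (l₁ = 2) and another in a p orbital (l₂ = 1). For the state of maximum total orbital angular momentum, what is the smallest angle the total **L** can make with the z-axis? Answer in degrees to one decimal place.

Angular momentum addition gives L = |l₁ − l₂|, …, l₁ + l₂.
So L can be 1, 2, 3.
The maximum is L = 3, with |L_tot| = ℏ√(3·4) = 2√3 ℏ.
The minimum angle with z is arccos(3/√12) ≈ 30.0°.

θ_min ≈ 30.0°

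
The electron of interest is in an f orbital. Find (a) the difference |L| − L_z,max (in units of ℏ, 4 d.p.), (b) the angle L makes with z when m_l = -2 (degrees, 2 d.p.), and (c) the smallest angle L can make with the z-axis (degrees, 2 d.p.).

|L|−L_z,max ≈ 0.4641ℏ; θ(m_l=-2) ≈ 125.26°; θ_min ≈ 30.00°

For an f orbital, l = 3.
|L| − L_z,max = (2√3 − 3)ℏ ≈ 0.4641ℏ.
For m_l = -2: cos θ = -2/√12, θ ≈ 125.26°.
cos θ_min = 3/√12, so θ_min ≈ 30.00°.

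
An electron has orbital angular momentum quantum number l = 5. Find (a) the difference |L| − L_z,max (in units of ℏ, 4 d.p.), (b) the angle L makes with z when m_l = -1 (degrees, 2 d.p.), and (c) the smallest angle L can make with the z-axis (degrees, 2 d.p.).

|L| − L_z,max = (√30 − 5)ℏ ≈ 0.4772ℏ.
For m_l = -1: cos θ = -1/√30, θ ≈ 100.52°.
cos θ_min = 5/√30, so θ_min ≈ 24.09°.

|L|−L_z,max ≈ 0.4772ℏ; θ(m_l=-1) ≈ 100.52°; θ_min ≈ 24.09°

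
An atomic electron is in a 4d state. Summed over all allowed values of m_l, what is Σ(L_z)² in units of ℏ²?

Σ(L_z)² = 10 ℏ²

The 4d subshell has l = 2.
m_l ∈ {-2, -1, 0, 1, 2}.
Σ m_l² = 2·(1 + 4) = 10.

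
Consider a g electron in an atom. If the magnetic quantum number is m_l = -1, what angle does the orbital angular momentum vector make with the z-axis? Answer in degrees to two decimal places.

The letter g corresponds to l = 4.
|L| = √(l(l+1)) ℏ = 2√5 ℏ.
L_z = m_l ℏ = −1ℏ.
cos θ = L_z/|L| = -1/√20, so θ ≈ 102.92°.

θ ≈ 102.92°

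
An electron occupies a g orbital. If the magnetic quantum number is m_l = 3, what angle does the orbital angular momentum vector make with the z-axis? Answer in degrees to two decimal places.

For a g orbital, l = 4.
|L| = ℏ√(l(l+1)) = 2√5 ℏ.
L_z = m_l ℏ = 3ℏ.
cos θ = L_z/|L| = 3/√20, so θ ≈ 47.87°.

θ ≈ 47.87°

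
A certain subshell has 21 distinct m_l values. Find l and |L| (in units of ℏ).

Since there are 2l+1 = 21 values of m_l, l = 10.
|L| = ℏ√(l(l+1)) = ℏ√(10·11) = √110 ℏ.

l = 10, |L| = √110 ℏ ≈ 10.488ℏ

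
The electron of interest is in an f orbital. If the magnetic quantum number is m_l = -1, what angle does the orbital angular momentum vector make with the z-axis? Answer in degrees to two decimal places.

F corresponds to l = 3.
|L|² = l(l+1)ℏ² = 12ℏ², so |L| = 2√3 ℏ.
L_z = m_l ℏ = −1ℏ.
cos θ = L_z/|L| = -1/√12, so θ ≈ 106.78°.

θ ≈ 106.78°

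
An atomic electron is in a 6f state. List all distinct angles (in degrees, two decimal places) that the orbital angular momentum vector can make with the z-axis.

6f means n = 6, l = 3.
|L|² = l(l+1)ℏ² = 12ℏ², so |L| = 2√3 ℏ.
cos θ = m_l/√12 for each m_l ∈ {-3, -2, -1, 0, 1, 2, 3}.

θ ∈ {30.00°, 54.74°, 73.22°, 90.00°, 106.78°, 125.26°, 150.00°}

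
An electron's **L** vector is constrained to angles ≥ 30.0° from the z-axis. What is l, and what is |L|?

l = 3, |L| = 2√3 ℏ ≈ 3.464ℏ

cos θ_min = l/√(l(l+1)) = √(l/(l+1)), so l/(l+1) = cos²(30.0°) = 0.7500.
Thus l = 0.7500/(1 − 0.7500) ≈ 3.
Then |L| = ℏ√(3·4) = 2√3 ℏ.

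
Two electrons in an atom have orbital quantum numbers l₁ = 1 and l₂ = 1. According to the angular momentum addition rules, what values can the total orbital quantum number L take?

The total orbital quantum number L ranges from |l₁ − l₂| to l₁ + l₂ in integer steps.
So L can be 0, 1, 2.

L = 0, 1, 2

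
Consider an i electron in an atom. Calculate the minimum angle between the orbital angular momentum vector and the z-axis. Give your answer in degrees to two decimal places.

For an i orbital, l = 6.
|L| = √(l(l+1)) ℏ = √42 ℏ.
The smallest angle corresponds to the largest L_z, i.e. m_l = l = 6, giving L_z = 6ℏ.
cos θ_min = 6/√42, so θ_min ≈ 22.21°.

θ_min ≈ 22.21°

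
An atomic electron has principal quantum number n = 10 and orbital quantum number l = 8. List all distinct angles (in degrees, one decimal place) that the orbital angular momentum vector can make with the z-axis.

|L|² = l(l+1)ℏ² = 72ℏ², so |L| = 6√2 ℏ.
cos θ = m_l/√72 for each m_l ∈ {-8, -7, -6, -5, -4, -3, -2, -1, 0, 1, 2, 3, 4, 5, 6, 7, 8}.

θ ∈ {19.5°, 34.4°, 45.0°, 53.9°, 61.9°, 69.3°, 76.4°, 83.2°, 90.0°, 96.8°, 103.6°, 110.7°, 118.1°, 126.1°, 135.0°, 145.6°, 160.5°}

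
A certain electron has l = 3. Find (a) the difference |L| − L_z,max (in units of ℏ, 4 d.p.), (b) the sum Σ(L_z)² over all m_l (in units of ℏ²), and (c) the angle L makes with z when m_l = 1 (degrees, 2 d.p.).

|L| − L_z,max = (2√3 − 3)ℏ ≈ 0.4641ℏ.
Σ m_l² = 28, so Σ(L_z)² = 28 ℏ².
For m_l = 1: cos θ = 1/√12, θ ≈ 73.22°.

|L|−L_z,max ≈ 0.4641ℏ; Σ(L_z)² = 28 ℏ²; θ(m_l=1) ≈ 73.22°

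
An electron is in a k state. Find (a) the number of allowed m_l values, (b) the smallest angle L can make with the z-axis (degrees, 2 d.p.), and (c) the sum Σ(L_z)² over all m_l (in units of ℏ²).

A k state has l = 7.
There are 2l+1 = 15 values of m_l.
cos θ_min = 7/√56, so θ_min ≈ 20.70°.
Σ m_l² = 280, so Σ(L_z)² = 280 ℏ².

15 values; θ_min ≈ 20.70°; Σ(L_z)² = 280 ℏ²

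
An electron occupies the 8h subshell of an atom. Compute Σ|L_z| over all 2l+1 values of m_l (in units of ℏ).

The 8h subshell has l = 5.
The allowed m_l values are -5, -4, -3, -2, -1, 0, 1, 2, 3, 4, 5.
Σ|m_l| = l(l+1) = 30.

Σ|L_z| = 30 ℏ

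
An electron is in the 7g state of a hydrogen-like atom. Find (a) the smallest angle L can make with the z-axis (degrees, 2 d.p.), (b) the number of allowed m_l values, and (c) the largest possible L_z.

θ_min ≈ 26.57°; 9 values; L_z,max = 4ℏ

7g means n = 7, l = 4.
cos θ_min = 4/√20, so θ_min ≈ 26.57°.
There are 2l+1 = 9 values of m_l.
L_z,max = lℏ = 4ℏ.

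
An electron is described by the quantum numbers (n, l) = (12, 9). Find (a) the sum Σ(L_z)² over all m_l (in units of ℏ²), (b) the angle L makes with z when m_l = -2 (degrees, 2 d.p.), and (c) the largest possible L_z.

Σ m_l² = 570, so Σ(L_z)² = 570 ℏ².
For m_l = -2: cos θ = -2/√90, θ ≈ 102.17°.
L_z,max = lℏ = 9ℏ.

Σ(L_z)² = 570 ℏ²; θ(m_l=-2) ≈ 102.17°; L_z,max = 9ℏ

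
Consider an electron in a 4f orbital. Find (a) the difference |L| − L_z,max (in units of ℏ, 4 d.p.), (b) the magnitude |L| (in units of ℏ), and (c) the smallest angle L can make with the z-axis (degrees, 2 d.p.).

The 4f subshell has l = 3.
|L| − L_z,max = (2√3 − 3)ℏ ≈ 0.4641ℏ.
|L| = ℏ√(3·4) = 2√3 ℏ ≈ 3.464ℏ.
cos θ_min = 3/√12, so θ_min ≈ 30.00°.

|L|−L_z,max ≈ 0.4641ℏ; |L| = 2√3 ℏ ≈ 3.464ℏ; θ_min ≈ 30.00°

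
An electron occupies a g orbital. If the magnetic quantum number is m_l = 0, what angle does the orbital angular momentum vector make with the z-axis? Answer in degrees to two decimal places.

θ ≈ 90.00°

A g state has l = 4.
|L|² = l(l+1)ℏ² = 20ℏ², so |L| = 2√5 ℏ.
L_z = m_l ℏ = 0ℏ.
cos θ = L_z/|L| = 0/√20, so θ ≈ 90.00°.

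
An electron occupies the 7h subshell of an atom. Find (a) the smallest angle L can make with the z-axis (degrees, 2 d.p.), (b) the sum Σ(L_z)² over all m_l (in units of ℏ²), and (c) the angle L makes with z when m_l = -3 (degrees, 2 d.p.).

θ_min ≈ 24.09°; Σ(L_z)² = 110 ℏ²; θ(m_l=-3) ≈ 123.21°

The 7h subshell has l = 5.
cos θ_min = 5/√30, so θ_min ≈ 24.09°.
Σ m_l² = 110, so Σ(L_z)² = 110 ℏ².
For m_l = -3: cos θ = -3/√30, θ ≈ 123.21°.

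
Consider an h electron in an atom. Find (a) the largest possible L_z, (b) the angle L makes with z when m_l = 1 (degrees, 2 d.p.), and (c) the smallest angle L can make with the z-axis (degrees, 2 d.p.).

L_z,max = 5ℏ; θ(m_l=1) ≈ 79.48°; θ_min ≈ 24.09°

The letter h corresponds to l = 5.
L_z,max = lℏ = 5ℏ.
For m_l = 1: cos θ = 1/√30, θ ≈ 79.48°.
cos θ_min = 5/√30, so θ_min ≈ 24.09°.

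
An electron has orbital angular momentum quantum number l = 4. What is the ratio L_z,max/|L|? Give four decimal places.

L_z,max/|L| = 0.8944

|L| = 2√5 ℏ ≈ 4.4721ℏ, while L_z,max = lℏ = 4ℏ.
L_z,max/|L| = 4/√20 = 0.8944.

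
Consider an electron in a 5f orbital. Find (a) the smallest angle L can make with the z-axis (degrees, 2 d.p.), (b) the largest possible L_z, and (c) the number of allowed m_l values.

5f means n = 5, l = 3.
cos θ_min = 3/√12, so θ_min ≈ 30.00°.
L_z,max = lℏ = 3ℏ.
There are 2l+1 = 7 values of m_l.

θ_min ≈ 30.00°; L_z,max = 3ℏ; 7 values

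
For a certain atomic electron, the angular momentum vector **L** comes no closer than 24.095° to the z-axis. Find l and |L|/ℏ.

cos θ_min = l/√(l(l+1)) = √(l/(l+1)), so l/(l+1) = cos²(24.095°) = 0.8333.
Thus l = 0.8333/(1 − 0.8333) ≈ 5.
Then |L| = ℏ√(5·6) = √30 ℏ.

l = 5, |L| = √30 ℏ ≈ 5.477ℏ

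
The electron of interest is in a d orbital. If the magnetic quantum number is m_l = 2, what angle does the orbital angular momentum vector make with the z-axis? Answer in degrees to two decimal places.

A d state has l = 2.
|L|² = l(l+1)ℏ² = 6ℏ², so |L| = √6 ℏ.
L_z = m_l ℏ = 2ℏ.
cos θ = L_z/|L| = 2/√6, so θ ≈ 35.26°.

θ ≈ 35.26°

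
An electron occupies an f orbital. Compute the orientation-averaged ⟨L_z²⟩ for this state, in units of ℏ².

An f state has l = 3.
m_l runs from −3 to 3, i.e. {-3, -2, -1, 0, 1, 2, 3}.
⟨L_z²⟩ = ℏ²·l(l+1)/3 = 4ℏ².

⟨L_z²⟩ = 4 ℏ²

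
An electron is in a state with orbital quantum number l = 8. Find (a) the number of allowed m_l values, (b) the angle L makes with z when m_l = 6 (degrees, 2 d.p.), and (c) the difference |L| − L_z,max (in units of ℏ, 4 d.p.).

There are 2l+1 = 17 values of m_l.
For m_l = 6: cos θ = 6/√72, θ ≈ 45.00°.
|L| − L_z,max = (6√2 − 8)ℏ ≈ 0.4853ℏ.

17 values; θ(m_l=6) ≈ 45.00°; |L|−L_z,max ≈ 0.4853ℏ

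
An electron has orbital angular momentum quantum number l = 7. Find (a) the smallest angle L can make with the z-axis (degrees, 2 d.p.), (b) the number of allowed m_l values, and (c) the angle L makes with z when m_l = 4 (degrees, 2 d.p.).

θ_min ≈ 20.70°; 15 values; θ(m_l=4) ≈ 57.69°

cos θ_min = 7/√56, so θ_min ≈ 20.70°.
There are 2l+1 = 15 values of m_l.
For m_l = 4: cos θ = 4/√56, θ ≈ 57.69°.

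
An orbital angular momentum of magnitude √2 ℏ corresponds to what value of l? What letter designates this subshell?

|L| = ℏ√(l(l+1)), so l(l+1) = 2.
l² + l − 2 = 0 ⇒ l = 1.

l = 1 (p orbital)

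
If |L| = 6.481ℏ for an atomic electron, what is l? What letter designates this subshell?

Since |L|² = l(l+1)ℏ², l(l+1) = 42.
Solving: l = 6.

l = 6 (i orbital)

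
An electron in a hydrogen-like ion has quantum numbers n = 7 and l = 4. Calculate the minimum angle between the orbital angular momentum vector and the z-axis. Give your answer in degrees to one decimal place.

|L| = ℏ√(l(l+1)) = 2√5 ℏ.
The smallest angle corresponds to the largest L_z, i.e. m_l = l = 4, giving L_z = 4ℏ.
cos θ_min = 4/√20, so θ_min ≈ 26.6°.

θ_min ≈ 26.6°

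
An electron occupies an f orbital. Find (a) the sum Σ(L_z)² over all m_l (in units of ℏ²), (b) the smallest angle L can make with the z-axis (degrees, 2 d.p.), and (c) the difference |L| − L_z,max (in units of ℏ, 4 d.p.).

Σ(L_z)² = 28 ℏ²; θ_min ≈ 30.00°; |L|−L_z,max ≈ 0.4641ℏ

The letter f corresponds to l = 3.
Σ m_l² = 28, so Σ(L_z)² = 28 ℏ².
cos θ_min = 3/√12, so θ_min ≈ 30.00°.
|L| − L_z,max = (2√3 − 3)ℏ ≈ 0.4641ℏ.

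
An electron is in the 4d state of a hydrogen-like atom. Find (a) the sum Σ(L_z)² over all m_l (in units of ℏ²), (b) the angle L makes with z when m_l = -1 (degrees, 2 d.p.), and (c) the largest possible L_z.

Σ(L_z)² = 10 ℏ²; θ(m_l=-1) ≈ 114.09°; L_z,max = 2ℏ

For 4d, l = 2.
Σ m_l² = 10, so Σ(L_z)² = 10 ℏ².
For m_l = -1: cos θ = -1/√6, θ ≈ 114.09°.
L_z,max = lℏ = 2ℏ.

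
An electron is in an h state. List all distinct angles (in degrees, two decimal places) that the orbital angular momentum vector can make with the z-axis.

The letter h corresponds to l = 5.
|L| = √(l(l+1)) ℏ = √30 ℏ.
cos θ = m_l/√30 for each m_l ∈ {-5, -4, -3, -2, -1, 0, 1, 2, 3, 4, 5}.

θ ∈ {24.09°, 43.09°, 56.79°, 68.58°, 79.48°, 90.00°, 100.52°, 111.42°, 123.21°, 136.91°, 155.91°}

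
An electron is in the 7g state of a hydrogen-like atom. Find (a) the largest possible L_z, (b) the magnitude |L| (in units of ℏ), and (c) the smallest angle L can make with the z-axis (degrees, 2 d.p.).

L_z,max = 4ℏ; |L| = 2√5 ℏ ≈ 4.472ℏ; θ_min ≈ 26.57°

For 7g, l = 4.
L_z,max = lℏ = 4ℏ.
|L| = ℏ√(4·5) = 2√5 ℏ ≈ 4.472ℏ.
cos θ_min = 4/√20, so θ_min ≈ 26.57°.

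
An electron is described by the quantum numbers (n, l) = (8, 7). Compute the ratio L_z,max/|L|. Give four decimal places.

|L| = 2√14 ℏ ≈ 7.4833ℏ, while L_z,max = lℏ = 7ℏ.
L_z,max/|L| = 7/√56 = 0.9354.

L_z,max/|L| = 0.9354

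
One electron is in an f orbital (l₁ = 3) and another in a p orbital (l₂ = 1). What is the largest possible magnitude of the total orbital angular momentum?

By the triangle rule, |l₁ − l₂| ≤ L ≤ l₁ + l₂.
Allowed values: L = 2, 3, 4.
The largest magnitude corresponds to L = 4: |L_tot| = ℏ√(4·5) = 2√5 ℏ.

|L_tot|_max = 2√5 ℏ ≈ 4.472ℏ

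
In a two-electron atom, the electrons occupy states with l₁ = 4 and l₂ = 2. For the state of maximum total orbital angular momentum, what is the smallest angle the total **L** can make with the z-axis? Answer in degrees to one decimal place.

θ_min ≈ 22.2°

L runs from |4 − 2| = 2 to 4 + 2 = 6.
L ∈ {2, 3, 4, 5, 6}.
The maximum is L = 6, with |L_tot| = ℏ√(6·7) = √42 ℏ.
The minimum angle with z is arccos(6/√42) ≈ 22.2°.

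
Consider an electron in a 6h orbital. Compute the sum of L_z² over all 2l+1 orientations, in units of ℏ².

The 6h subshell has l = 5.
m_l runs from −5 to 5, i.e. {-5, -4, -3, -2, -1, 0, 1, 2, 3, 4, 5}.
Summing m² from −5 to 5: Σ m_l² = 110.

Σ(L_z)² = 110 ℏ²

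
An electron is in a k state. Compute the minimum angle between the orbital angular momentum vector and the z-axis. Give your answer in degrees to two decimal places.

The letter k corresponds to l = 7.
|L|² = l(l+1)ℏ² = 56ℏ², so |L| = 2√14 ℏ.
The smallest angle corresponds to the largest L_z, i.e. m_l = l = 7, giving L_z = 7ℏ.
cos θ_min = 7/√56, so θ_min ≈ 20.70°.

θ_min ≈ 20.70°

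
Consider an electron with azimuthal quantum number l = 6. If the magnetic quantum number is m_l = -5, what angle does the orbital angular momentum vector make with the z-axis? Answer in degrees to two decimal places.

θ ≈ 140.49°

|L| = √(l(l+1)) ℏ = √42 ℏ.
L_z = m_l ℏ = −5ℏ.
cos θ = L_z/|L| = -5/√42, so θ ≈ 140.49°.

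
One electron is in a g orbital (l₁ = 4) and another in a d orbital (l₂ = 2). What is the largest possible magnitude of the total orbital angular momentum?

Angular momentum addition gives L = |l₁ − l₂|, …, l₁ + l₂.
So L can be 2, 3, 4, 5, 6.
The largest magnitude corresponds to L = 6: |L_tot| = ℏ√(6·7) = √42 ℏ.

|L_tot|_max = √42 ℏ ≈ 6.481ℏ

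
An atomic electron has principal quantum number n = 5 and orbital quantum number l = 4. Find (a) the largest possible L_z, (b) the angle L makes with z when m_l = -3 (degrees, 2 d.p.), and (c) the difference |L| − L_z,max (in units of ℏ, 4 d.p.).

L_z,max = 4ℏ; θ(m_l=-3) ≈ 132.13°; |L|−L_z,max ≈ 0.4721ℏ

L_z,max = lℏ = 4ℏ.
For m_l = -3: cos θ = -3/√20, θ ≈ 132.13°.
|L| − L_z,max = (2√5 − 4)ℏ ≈ 0.4721ℏ.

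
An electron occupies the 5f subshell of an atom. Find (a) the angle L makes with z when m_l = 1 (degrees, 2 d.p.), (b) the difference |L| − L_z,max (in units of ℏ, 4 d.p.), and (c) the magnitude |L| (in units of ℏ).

θ(m_l=1) ≈ 73.22°; |L|−L_z,max ≈ 0.4641ℏ; |L| = 2√3 ℏ ≈ 3.464ℏ

5f means n = 5, l = 3.
For m_l = 1: cos θ = 1/√12, θ ≈ 73.22°.
|L| − L_z,max = (2√3 − 3)ℏ ≈ 0.4641ℏ.
|L| = ℏ√(3·4) = 2√3 ℏ ≈ 3.464ℏ.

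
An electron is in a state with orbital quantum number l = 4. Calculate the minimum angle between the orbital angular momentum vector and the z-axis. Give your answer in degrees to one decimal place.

θ_min ≈ 26.6°

|L|² = l(l+1)ℏ² = 20ℏ², so |L| = 2√5 ℏ.
The smallest angle corresponds to the largest L_z, i.e. m_l = l = 4, giving L_z = 4ℏ.
cos θ_min = 4/√20, so θ_min ≈ 26.6°.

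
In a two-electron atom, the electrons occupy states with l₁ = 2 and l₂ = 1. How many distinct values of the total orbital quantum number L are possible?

Angular momentum addition gives L = |l₁ − l₂|, …, l₁ + l₂.
L ∈ {1, 2, 3}.
That is 3 values.

3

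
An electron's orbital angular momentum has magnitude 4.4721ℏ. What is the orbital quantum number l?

l = 4

(|L|/ℏ)² = l(l+1) = 20.
l² + l − 20 = 0 ⇒ l = 4.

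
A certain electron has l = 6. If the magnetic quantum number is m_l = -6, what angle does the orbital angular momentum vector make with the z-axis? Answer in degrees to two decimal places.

θ ≈ 157.79°

|L| = √(l(l+1)) ℏ = √42 ℏ.
L_z = m_l ℏ = −6ℏ.
cos θ = L_z/|L| = -6/√42, so θ ≈ 157.79°.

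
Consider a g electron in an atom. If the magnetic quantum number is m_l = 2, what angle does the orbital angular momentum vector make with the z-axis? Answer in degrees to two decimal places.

A g state has l = 4.
|L| = √(l(l+1)) ℏ = 2√5 ℏ.
L_z = m_l ℏ = 2ℏ.
cos θ = L_z/|L| = 2/√20, so θ ≈ 63.43°.

θ ≈ 63.43°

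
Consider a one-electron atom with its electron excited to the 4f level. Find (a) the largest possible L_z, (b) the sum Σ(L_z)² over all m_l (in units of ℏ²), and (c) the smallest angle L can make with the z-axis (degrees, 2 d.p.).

The 4f level has l = 3.
L_z,max = lℏ = 3ℏ.
Σ m_l² = 28, so Σ(L_z)² = 28 ℏ².
cos θ_min = 3/√12, so θ_min ≈ 30.00°.

L_z,max = 3ℏ; Σ(L_z)² = 28 ℏ²; θ_min ≈ 30.00°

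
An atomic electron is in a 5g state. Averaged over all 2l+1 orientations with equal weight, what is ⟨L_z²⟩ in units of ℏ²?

⟨L_z²⟩ = 6.667 ℏ²

5g means n = 5, l = 4.
The allowed m_l values are -4, -3, -2, -1, 0, 1, 2, 3, 4.
⟨L_z²⟩ = ℏ²·l(l+1)/3 = 6.667ℏ².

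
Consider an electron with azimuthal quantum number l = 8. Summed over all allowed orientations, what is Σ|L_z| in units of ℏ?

Σ|L_z| = 72 ℏ

m_l ∈ {-8, -7, -6, -5, -4, -3, -2, -1, 0, 1, 2, 3, 4, 5, 6, 7, 8}.
Σ|m_l| = l(l+1) = 72.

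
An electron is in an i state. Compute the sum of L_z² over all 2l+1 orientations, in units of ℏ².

For an i orbital, l = 6.
m_l runs from −6 to 6, i.e. {-6, -5, -4, -3, -2, -1, 0, 1, 2, 3, 4, 5, 6}.
Σ m_l² = 2·(1 + 4 + 9 + 16 + 25 + 36) = 182.

Σ(L_z)² = 182 ℏ²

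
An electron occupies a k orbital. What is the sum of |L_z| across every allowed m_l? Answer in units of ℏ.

Σ|L_z| = 56 ℏ

A k state has l = 7.
m_l runs from −7 to 7, i.e. {-7, -6, -5, -4, -3, -2, -1, 0, 1, 2, 3, 4, 5, 6, 7}.
Σ|m_l| = l(l+1) = 56.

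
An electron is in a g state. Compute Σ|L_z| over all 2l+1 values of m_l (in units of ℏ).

A g state has l = 4.
m_l runs from −4 to 4, i.e. {-4, -3, -2, -1, 0, 1, 2, 3, 4}.
Σ|m_l| = 2·4(4+1)/2 = 20.

Σ|L_z| = 20 ℏ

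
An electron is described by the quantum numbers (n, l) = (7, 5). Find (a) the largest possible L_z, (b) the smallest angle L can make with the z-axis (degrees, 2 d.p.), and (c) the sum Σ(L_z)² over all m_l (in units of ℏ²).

L_z,max = lℏ = 5ℏ.
cos θ_min = 5/√30, so θ_min ≈ 24.09°.
Σ m_l² = 110, so Σ(L_z)² = 110 ℏ².

L_z,max = 5ℏ; θ_min ≈ 24.09°; Σ(L_z)² = 110 ℏ²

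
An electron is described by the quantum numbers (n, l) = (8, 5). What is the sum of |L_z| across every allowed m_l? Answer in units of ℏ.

The allowed m_l values are -5, -4, -3, -2, -1, 0, 1, 2, 3, 4, 5.
Σ|m_l| = 2·5(5+1)/2 = 30.

Σ|L_z| = 30 ℏ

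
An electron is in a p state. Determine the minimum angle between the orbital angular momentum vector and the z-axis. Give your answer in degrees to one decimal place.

θ_min ≈ 45.0°

The letter p corresponds to l = 1.
|L| = ℏ√(l(l+1)) = √2 ℏ.
The smallest angle corresponds to the largest L_z, i.e. m_l = l = 1, giving L_z = 1ℏ.
cos θ_min = 1/√2, so θ_min ≈ 45.0°.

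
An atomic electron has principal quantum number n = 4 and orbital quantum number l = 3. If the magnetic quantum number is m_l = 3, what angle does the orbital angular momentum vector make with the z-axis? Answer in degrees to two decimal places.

θ ≈ 30.00°

|L|² = l(l+1)ℏ² = 12ℏ², so |L| = 2√3 ℏ.
L_z = m_l ℏ = 3ℏ.
cos θ = L_z/|L| = 3/√12, so θ ≈ 30.00°.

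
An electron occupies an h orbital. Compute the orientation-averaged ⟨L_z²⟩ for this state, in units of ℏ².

The letter h corresponds to l = 5.
The allowed m_l values are -5, -4, -3, -2, -1, 0, 1, 2, 3, 4, 5.
Average of L_z² over 11 states: 110/11 ℏ² = 10 ℏ².

⟨L_z²⟩ = 10 ℏ²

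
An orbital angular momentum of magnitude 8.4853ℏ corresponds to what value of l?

l = 8

Since |L|² = l(l+1)ℏ², l(l+1) = 72.
Solving: l = 8.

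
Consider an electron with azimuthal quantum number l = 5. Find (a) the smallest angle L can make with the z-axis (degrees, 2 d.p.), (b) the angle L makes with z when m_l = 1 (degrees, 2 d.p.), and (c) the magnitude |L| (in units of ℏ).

cos θ_min = 5/√30, so θ_min ≈ 24.09°.
For m_l = 1: cos θ = 1/√30, θ ≈ 79.48°.
|L| = ℏ√(5·6) = √30 ℏ ≈ 5.477ℏ.

θ_min ≈ 24.09°; θ(m_l=1) ≈ 79.48°; |L| = √30 ℏ ≈ 5.477ℏ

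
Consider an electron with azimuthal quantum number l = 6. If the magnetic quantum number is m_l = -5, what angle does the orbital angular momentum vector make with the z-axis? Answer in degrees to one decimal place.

θ ≈ 140.5°

|L|² = l(l+1)ℏ² = 42ℏ², so |L| = √42 ℏ.
L_z = m_l ℏ = −5ℏ.
cos θ = L_z/|L| = -5/√42, so θ ≈ 140.5°.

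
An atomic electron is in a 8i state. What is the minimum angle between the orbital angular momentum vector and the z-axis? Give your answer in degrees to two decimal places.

θ_min ≈ 22.21°

For 8i, l = 6.
|L| = √(l(l+1)) ℏ = √42 ℏ.
The smallest angle corresponds to the largest L_z, i.e. m_l = l = 6, giving L_z = 6ℏ.
cos θ_min = 6/√42, so θ_min ≈ 22.21°.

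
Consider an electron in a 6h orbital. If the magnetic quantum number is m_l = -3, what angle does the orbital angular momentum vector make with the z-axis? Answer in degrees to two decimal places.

θ ≈ 123.21°

For 6h, l = 5.
|L| = √(l(l+1)) ℏ = √30 ℏ.
L_z = m_l ℏ = −3ℏ.
cos θ = L_z/|L| = -3/√30, so θ ≈ 123.21°.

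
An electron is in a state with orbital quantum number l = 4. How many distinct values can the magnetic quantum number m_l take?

9

The number of m_l values is 2l + 1 = 2·4 + 1 = 9.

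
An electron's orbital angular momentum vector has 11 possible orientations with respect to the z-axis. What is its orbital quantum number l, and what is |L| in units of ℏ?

l = 5, |L| = √30 ℏ ≈ 5.477ℏ

11 = 2l + 1, so l = (11−1)/2 = 5.
|L| = ℏ√(l(l+1)) = ℏ√(5·6) = √30 ℏ.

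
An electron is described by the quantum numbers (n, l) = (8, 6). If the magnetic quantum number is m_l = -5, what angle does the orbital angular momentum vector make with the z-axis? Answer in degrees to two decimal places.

|L| = √(l(l+1)) ℏ = √42 ℏ.
L_z = m_l ℏ = −5ℏ.
cos θ = L_z/|L| = -5/√42, so θ ≈ 140.49°.

θ ≈ 140.49°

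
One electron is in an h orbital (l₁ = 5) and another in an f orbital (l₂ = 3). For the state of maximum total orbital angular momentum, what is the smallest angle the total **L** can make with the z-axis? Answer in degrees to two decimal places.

θ_min ≈ 19.47°

L runs from |5 − 3| = 2 to 5 + 3 = 8.
L ∈ {2, 3, 4, 5, 6, 7, 8}.
The maximum is L = 8, with |L_tot| = ℏ√(8·9) = 6√2 ℏ.
The minimum angle with z is arccos(8/√72) ≈ 19.47°.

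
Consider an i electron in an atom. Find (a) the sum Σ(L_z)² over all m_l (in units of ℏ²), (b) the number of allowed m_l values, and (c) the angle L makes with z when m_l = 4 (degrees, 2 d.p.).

For an i orbital, l = 6.
Σ m_l² = 182, so Σ(L_z)² = 182 ℏ².
There are 2l+1 = 13 values of m_l.
For m_l = 4: cos θ = 4/√42, θ ≈ 51.89°.

Σ(L_z)² = 182 ℏ²; 13 values; θ(m_l=4) ≈ 51.89°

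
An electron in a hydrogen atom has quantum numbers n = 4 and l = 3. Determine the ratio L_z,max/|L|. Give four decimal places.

L_z,max/|L| = 0.8660

|L| = 2√3 ℏ ≈ 3.4641ℏ, while L_z,max = lℏ = 3ℏ.
L_z,max/|L| = 3/√12 = 0.8660.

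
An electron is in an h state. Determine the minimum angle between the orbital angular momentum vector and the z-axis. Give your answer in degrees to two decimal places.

θ_min ≈ 24.09°

An h state has l = 5.
|L| = √(l(l+1)) ℏ = √30 ℏ.
The smallest angle corresponds to the largest L_z, i.e. m_l = l = 5, giving L_z = 5ℏ.
cos θ_min = 5/√30, so θ_min ≈ 24.09°.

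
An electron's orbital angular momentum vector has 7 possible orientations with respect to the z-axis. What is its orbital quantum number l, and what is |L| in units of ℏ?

l = 3, |L| = 2√3 ℏ ≈ 3.464ℏ

7 = 2l + 1, so l = (7−1)/2 = 3.
|L| = ℏ√(l(l+1)) = ℏ√(3·4) = 2√3 ℏ.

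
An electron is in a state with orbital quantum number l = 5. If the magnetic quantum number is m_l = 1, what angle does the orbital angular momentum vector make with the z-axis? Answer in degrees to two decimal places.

|L| = ℏ√(l(l+1)) = √30 ℏ.
L_z = m_l ℏ = 1ℏ.
cos θ = L_z/|L| = 1/√30, so θ ≈ 79.48°.

θ ≈ 79.48°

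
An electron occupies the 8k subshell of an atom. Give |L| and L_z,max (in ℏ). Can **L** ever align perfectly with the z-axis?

No: L_z,max = 7ℏ < |L| = 2√14 ℏ ≈ 7.483ℏ

The 8k subshell has l = 7.
|L| = 2√14 ℏ ≈ 7.4833ℏ, while L_z,max = lℏ = 7ℏ.
Since |L| > L_z,max, the vector can never point exactly along z; the closest it comes is θ_min = arccos(7/√56) ≈ 20.7°.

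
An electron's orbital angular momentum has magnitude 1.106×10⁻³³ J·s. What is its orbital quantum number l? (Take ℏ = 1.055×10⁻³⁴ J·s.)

l = 10

Dividing by ℏ: |L|/ℏ ≈ 10.483.
(|L|/ℏ)² = l(l+1) ≈ 109.90 ⇒ l = 10.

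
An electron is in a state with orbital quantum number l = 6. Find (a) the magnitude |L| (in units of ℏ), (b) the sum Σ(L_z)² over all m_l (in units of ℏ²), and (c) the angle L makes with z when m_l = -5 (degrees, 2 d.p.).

|L| = ℏ√(6·7) = √42 ℏ ≈ 6.481ℏ.
Σ m_l² = 182, so Σ(L_z)² = 182 ℏ².
For m_l = -5: cos θ = -5/√42, θ ≈ 140.49°.

|L| = √42 ℏ ≈ 6.481ℏ; Σ(L_z)² = 182 ℏ²; θ(m_l=-5) ≈ 140.49°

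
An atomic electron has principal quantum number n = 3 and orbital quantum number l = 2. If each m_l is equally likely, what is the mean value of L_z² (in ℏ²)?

⟨L_z²⟩ = 2 ℏ²

m_l ∈ {-2, -1, 0, 1, 2}.
⟨L_z²⟩ = ℏ²·l(l+1)/3 = 2ℏ².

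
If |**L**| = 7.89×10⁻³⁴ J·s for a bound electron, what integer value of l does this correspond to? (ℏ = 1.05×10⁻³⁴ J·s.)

l = 7

Dividing by ℏ: |L|/ℏ ≈ 7.514.
l(l+1) ≈ 7.514² ≈ 56.46, so l = 7.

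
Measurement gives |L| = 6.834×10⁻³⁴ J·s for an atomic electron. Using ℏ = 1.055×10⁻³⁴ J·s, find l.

|L|/ℏ = (6.834×10⁻³⁴)/(1.055×10⁻³⁴) ≈ 6.478.
(|L|/ℏ)² = l(l+1) ≈ 41.96 ⇒ l = 6.

l = 6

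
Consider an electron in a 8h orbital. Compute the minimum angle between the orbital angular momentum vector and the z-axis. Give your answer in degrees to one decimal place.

θ_min ≈ 24.1°

For 8h, l = 5.
|L| = ℏ√(l(l+1)) = √30 ℏ.
The smallest angle corresponds to the largest L_z, i.e. m_l = l = 5, giving L_z = 5ℏ.
cos θ_min = 5/√30, so θ_min ≈ 24.1°.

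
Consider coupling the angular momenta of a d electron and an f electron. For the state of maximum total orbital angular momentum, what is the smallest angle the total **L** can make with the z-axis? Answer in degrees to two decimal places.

L runs from |2 − 3| = 1 to 2 + 3 = 5.
So L can be 1, 2, 3, 4, 5.
The maximum is L = 5, with |L_tot| = ℏ√(5·6) = √30 ℏ.
The minimum angle with z is arccos(5/√30) ≈ 24.09°.

θ_min ≈ 24.09°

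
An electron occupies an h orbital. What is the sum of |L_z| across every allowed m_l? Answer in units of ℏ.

Σ|L_z| = 30 ℏ

An h state has l = 5.
m_l ∈ {-5, -4, -3, -2, -1, 0, 1, 2, 3, 4, 5}.
Σ|m_l| = 2·5(5+1)/2 = 30.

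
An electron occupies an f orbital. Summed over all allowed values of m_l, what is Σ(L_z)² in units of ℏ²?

Σ(L_z)² = 28 ℏ²

For an f orbital, l = 3.
The allowed m_l values are -3, -2, -1, 0, 1, 2, 3.
Σ m_l² = 2·(1 + 4 + 9) = 28.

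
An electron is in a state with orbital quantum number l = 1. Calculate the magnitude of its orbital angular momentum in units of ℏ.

|L| = ℏ√(l(l+1)) = ℏ√(1·2) = √2 ℏ

|L| = √2 ℏ ≈ 1.414ℏ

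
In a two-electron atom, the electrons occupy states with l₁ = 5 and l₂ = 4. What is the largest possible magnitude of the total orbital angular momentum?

By the triangle rule, |l₁ − l₂| ≤ L ≤ l₁ + l₂.
So L can be 1, 2, 3, 4, 5, 6, 7, 8, 9.
The largest magnitude corresponds to L = 9: |L_tot| = ℏ√(9·10) = 3√10 ℏ.

|L_tot|_max = 3√10 ℏ ≈ 9.487ℏ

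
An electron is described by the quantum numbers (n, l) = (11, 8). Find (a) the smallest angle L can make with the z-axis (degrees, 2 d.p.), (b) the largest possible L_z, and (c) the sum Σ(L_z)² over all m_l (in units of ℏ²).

cos θ_min = 8/√72, so θ_min ≈ 19.47°.
L_z,max = lℏ = 8ℏ.
Σ m_l² = 408, so Σ(L_z)² = 408 ℏ².

θ_min ≈ 19.47°; L_z,max = 8ℏ; Σ(L_z)² = 408 ℏ²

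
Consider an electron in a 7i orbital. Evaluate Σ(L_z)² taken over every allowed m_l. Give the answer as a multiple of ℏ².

Σ(L_z)² = 182 ℏ²

The 7i subshell has l = 6.
The allowed m_l values are -6, -5, -4, -3, -2, -1, 0, 1, 2, 3, 4, 5, 6.
Σ m_l² = 2·(1 + 4 + 9 + 16 + 25 + 36) = 182.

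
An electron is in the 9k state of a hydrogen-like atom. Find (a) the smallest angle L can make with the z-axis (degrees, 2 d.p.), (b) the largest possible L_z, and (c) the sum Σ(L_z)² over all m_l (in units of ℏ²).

θ_min ≈ 20.70°; L_z,max = 7ℏ; Σ(L_z)² = 280 ℏ²

For 9k, l = 7.
cos θ_min = 7/√56, so θ_min ≈ 20.70°.
L_z,max = lℏ = 7ℏ.
Σ m_l² = 280, so Σ(L_z)² = 280 ℏ².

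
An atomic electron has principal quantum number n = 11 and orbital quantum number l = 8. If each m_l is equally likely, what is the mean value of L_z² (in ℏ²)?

m_l ∈ {-8, -7, -6, -5, -4, -3, -2, -1, 0, 1, 2, 3, 4, 5, 6, 7, 8}.
⟨L_z²⟩ = ℏ²·(Σ m_l²)/(2l+1) = ℏ²·408/17 = 24ℏ².

⟨L_z²⟩ = 24 ℏ²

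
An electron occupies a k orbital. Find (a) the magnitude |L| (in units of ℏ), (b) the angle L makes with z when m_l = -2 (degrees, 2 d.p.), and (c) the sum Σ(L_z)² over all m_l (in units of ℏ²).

|L| = 2√14 ℏ ≈ 7.483ℏ; θ(m_l=-2) ≈ 105.50°; Σ(L_z)² = 280 ℏ²

A k state has l = 7.
|L| = ℏ√(7·8) = 2√14 ℏ ≈ 7.483ℏ.
For m_l = -2: cos θ = -2/√56, θ ≈ 105.50°.
Σ m_l² = 280, so Σ(L_z)² = 280 ℏ².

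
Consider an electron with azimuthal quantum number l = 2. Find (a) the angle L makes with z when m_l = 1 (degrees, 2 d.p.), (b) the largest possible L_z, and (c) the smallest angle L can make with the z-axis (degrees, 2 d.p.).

For m_l = 1: cos θ = 1/√6, θ ≈ 65.91°.
L_z,max = lℏ = 2ℏ.
cos θ_min = 2/√6, so θ_min ≈ 35.26°.

θ(m_l=1) ≈ 65.91°; L_z,max = 2ℏ; θ_min ≈ 35.26°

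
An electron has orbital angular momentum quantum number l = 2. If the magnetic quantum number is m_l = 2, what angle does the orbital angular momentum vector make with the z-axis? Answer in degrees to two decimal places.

|L|² = l(l+1)ℏ² = 6ℏ², so |L| = √6 ℏ.
L_z = m_l ℏ = 2ℏ.
cos θ = L_z/|L| = 2/√6, so θ ≈ 35.26°.

θ ≈ 35.26°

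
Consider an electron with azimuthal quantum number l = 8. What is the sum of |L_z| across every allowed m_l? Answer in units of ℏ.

Σ|L_z| = 72 ℏ

m_l runs from −8 to 8, i.e. {-8, -7, -6, -5, -4, -3, -2, -1, 0, 1, 2, 3, 4, 5, 6, 7, 8}.
Σ|m_l| = 2·8(8+1)/2 = 72.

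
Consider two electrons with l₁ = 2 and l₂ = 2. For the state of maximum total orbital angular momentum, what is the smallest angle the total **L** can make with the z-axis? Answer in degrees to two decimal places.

θ_min ≈ 26.57°

Angular momentum addition gives L = |l₁ − l₂|, …, l₁ + l₂.
L ∈ {0, 1, 2, 3, 4}.
The maximum is L = 4, with |L_tot| = ℏ√(4·5) = 2√5 ℏ.
The minimum angle with z is arccos(4/√20) ≈ 26.57°.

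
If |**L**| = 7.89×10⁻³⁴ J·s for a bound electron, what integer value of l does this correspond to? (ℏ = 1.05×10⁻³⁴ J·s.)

l = 7

In units of ℏ, |L| ≈ 7.514.
(|L|/ℏ)² = l(l+1) ≈ 56.46 ⇒ l = 7.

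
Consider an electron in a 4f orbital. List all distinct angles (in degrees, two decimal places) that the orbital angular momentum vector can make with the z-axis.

4f means n = 4, l = 3.
|L| = √(l(l+1)) ℏ = 2√3 ℏ.
cos θ = m_l/√12 for each m_l ∈ {-3, -2, -1, 0, 1, 2, 3}.

θ ∈ {30.00°, 54.74°, 73.22°, 90.00°, 106.78°, 125.26°, 150.00°}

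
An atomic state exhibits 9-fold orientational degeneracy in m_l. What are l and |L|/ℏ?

l = 4, |L| = 2√5 ℏ ≈ 4.472ℏ

2l + 1 = 9 ⇒ l = 4.
|L| = ℏ√(l(l+1)) = ℏ√(4·5) = 2√5 ℏ.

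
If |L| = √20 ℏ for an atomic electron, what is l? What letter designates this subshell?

l = 4 (g orbital)

Since |L|² = l(l+1)ℏ², l(l+1) = 20.
The positive root is l = 4.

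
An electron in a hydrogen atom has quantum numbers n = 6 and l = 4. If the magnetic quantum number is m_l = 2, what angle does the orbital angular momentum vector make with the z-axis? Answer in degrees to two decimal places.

|L| = ℏ√(l(l+1)) = 2√5 ℏ.
L_z = m_l ℏ = 2ℏ.
cos θ = L_z/|L| = 2/√20, so θ ≈ 63.43°.

θ ≈ 63.43°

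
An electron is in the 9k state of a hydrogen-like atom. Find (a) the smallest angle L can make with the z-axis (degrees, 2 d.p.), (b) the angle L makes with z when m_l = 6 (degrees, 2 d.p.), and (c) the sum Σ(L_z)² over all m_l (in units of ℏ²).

9k means n = 9, l = 7.
cos θ_min = 7/√56, so θ_min ≈ 20.70°.
For m_l = 6: cos θ = 6/√56, θ ≈ 36.70°.
Σ m_l² = 280, so Σ(L_z)² = 280 ℏ².

θ_min ≈ 20.70°; θ(m_l=6) ≈ 36.70°; Σ(L_z)² = 280 ℏ²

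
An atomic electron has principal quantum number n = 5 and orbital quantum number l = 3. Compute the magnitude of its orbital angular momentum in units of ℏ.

|L| = ℏ√(l(l+1)) = ℏ√(3·4) = 2√3 ℏ

|L| = 2√3 ℏ ≈ 3.464ℏ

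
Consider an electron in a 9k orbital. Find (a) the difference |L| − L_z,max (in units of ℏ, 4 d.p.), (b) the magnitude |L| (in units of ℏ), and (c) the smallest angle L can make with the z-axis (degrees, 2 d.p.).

9k means n = 9, l = 7.
|L| − L_z,max = (2√14 − 7)ℏ ≈ 0.4833ℏ.
|L| = ℏ√(7·8) = 2√14 ℏ ≈ 7.483ℏ.
cos θ_min = 7/√56, so θ_min ≈ 20.70°.

|L|−L_z,max ≈ 0.4833ℏ; |L| = 2√14 ℏ ≈ 7.483ℏ; θ_min ≈ 20.70°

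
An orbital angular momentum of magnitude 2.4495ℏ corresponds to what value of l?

l = 2

Since |L|² = l(l+1)ℏ², l(l+1) = 6.
l² + l − 6 = 0 ⇒ l = 2.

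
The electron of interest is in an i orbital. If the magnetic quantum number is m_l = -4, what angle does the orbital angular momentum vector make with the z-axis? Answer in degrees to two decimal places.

θ ≈ 128.11°

For an i orbital, l = 6.
|L| = ℏ√(l(l+1)) = √42 ℏ.
L_z = m_l ℏ = −4ℏ.
cos θ = L_z/|L| = -4/√42, so θ ≈ 128.11°.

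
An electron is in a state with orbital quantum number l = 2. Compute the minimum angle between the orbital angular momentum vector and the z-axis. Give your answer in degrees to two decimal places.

θ_min ≈ 35.26°

|L|² = l(l+1)ℏ² = 6ℏ², so |L| = √6 ℏ.
The smallest angle corresponds to the largest L_z, i.e. m_l = l = 2, giving L_z = 2ℏ.
cos θ_min = 2/√6, so θ_min ≈ 35.26°.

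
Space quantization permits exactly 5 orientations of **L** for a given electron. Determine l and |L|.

2l + 1 = 5 ⇒ l = 2.
Then |L| = √(l(l+1)) ℏ = √6 ℏ.

l = 2, |L| = √6 ℏ ≈ 2.449ℏ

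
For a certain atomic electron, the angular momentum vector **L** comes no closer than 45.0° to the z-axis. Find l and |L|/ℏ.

l = 1, |L| = √2 ℏ ≈ 1.414ℏ

At minimum angle, m_l = l, so cos θ = l/√(l(l+1)); cos²θ = l/(l+1) = 0.5000.
l = cos²θ/sin²θ ≈ 1.
Then |L| = ℏ√(1·2) = √2 ℏ.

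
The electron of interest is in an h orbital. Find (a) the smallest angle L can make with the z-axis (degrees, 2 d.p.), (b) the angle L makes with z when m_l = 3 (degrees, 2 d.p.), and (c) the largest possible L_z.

For an h orbital, l = 5.
cos θ_min = 5/√30, so θ_min ≈ 24.09°.
For m_l = 3: cos θ = 3/√30, θ ≈ 56.79°.
L_z,max = lℏ = 5ℏ.

θ_min ≈ 24.09°; θ(m_l=3) ≈ 56.79°; L_z,max = 5ℏ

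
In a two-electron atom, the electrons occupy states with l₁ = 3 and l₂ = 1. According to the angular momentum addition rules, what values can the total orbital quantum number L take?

By the triangle rule, |l₁ − l₂| ≤ L ≤ l₁ + l₂.
L ∈ {2, 3, 4}.

L = 2, 3, 4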